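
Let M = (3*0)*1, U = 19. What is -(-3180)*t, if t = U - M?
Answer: 60420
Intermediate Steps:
M = 0 (M = 0*1 = 0)
t = 19 (t = 19 - 1*0 = 19 + 0 = 19)
-(-3180)*t = -(-3180)*19 = -1*(-60420) = 60420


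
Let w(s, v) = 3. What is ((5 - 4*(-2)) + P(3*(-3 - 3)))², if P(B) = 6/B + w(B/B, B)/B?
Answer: 625/4 ≈ 156.25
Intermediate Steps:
P(B) = 9/B (P(B) = 6/B + 3/B = 9/B)
((5 - 4*(-2)) + P(3*(-3 - 3)))² = ((5 - 4*(-2)) + 9/((3*(-3 - 3))))² = ((5 + 8) + 9/((3*(-6))))² = (13 + 9/(-18))² = (13 + 9*(-1/18))² = (13 - ½)² = (25/2)² = 625/4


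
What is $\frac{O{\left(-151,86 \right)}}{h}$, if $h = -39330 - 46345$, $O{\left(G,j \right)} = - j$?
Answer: $\frac{86}{85675} \approx 0.0010038$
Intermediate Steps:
$h = -85675$
$\frac{O{\left(-151,86 \right)}}{h} = \frac{\left(-1\right) 86}{-85675} = \left(-86\right) \left(- \frac{1}{85675}\right) = \frac{86}{85675}$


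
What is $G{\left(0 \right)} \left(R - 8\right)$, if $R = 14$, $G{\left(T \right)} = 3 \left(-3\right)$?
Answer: $-54$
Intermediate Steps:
$G{\left(T \right)} = -9$
$G{\left(0 \right)} \left(R - 8\right) = - 9 \left(14 - 8\right) = \left(-9\right) 6 = -54$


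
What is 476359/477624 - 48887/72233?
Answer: 1579890737/4928602056 ≈ 0.32056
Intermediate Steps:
476359/477624 - 48887/72233 = 1579890737/4928602056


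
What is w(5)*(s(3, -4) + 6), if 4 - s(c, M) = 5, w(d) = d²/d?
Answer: 25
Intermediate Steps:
w(d) = d
s(c, M) = -1 (s(c, M) = 4 - 1*5 = 4 - 5 = -1)
w(5)*(s(3, -4) + 6) = 5*(-1 + 6) = 5*5 = 25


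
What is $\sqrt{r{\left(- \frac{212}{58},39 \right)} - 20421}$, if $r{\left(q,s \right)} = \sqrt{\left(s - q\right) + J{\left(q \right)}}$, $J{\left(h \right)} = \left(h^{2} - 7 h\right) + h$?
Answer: $\frac{\sqrt{-17174061 + 29 \sqrt{65553}}}{29} \approx 142.87 i$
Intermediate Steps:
$J{\left(h \right)} = h^{2} - 6 h$
$r{\left(q,s \right)} = \sqrt{s - q + q \left(-6 + q\right)}$ ($r{\left(q,s \right)} = \sqrt{\left(s - q\right) + q \left(-6 + q\right)} = \sqrt{s - q + q \left(-6 + q\right)}$)
$\sqrt{r{\left(- \frac{212}{58},39 \right)} - 20421} = \sqrt{\sqrt{39 - - \frac{212}{58} + - \frac{212}{58} \left(-6 - \frac{212}{58}\right)} - 20421} = \sqrt{\sqrt{39 - \left(-212\right) \frac{1}{58} + \left(-212\right) \frac{1}{58} \left(-6 - \frac{106}{29}\right)} - 20421} = \sqrt{\sqrt{39 - - \frac{106}{29} - \frac{106 \left(-6 - \frac{106}{29}\right)}{29}} - 20421} = \sqrt{\sqrt{39 + \frac{106}{29} - - \frac{29680}{841}} - 20421} = \sqrt{\sqrt{39 + \frac{106}{29} + \frac{29680}{841}} - 20421} = \sqrt{\sqrt{\frac{65553}{841}} - 20421} = \sqrt{\frac{\sqrt{65553}}{29} - 20421} = \sqrt{-20421 + \frac{\sqrt{65553}}{29}}$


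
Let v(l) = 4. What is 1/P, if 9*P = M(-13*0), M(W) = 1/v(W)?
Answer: 36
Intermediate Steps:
M(W) = ¼ (M(W) = 1/4 = ¼)
P = 1/36 (P = (⅑)*(¼) = 1/36 ≈ 0.027778)
1/P = 1/(1/36) = 36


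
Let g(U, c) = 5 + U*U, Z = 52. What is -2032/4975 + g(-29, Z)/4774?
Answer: -2745959/11875325 ≈ -0.23123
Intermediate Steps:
g(U, c) = 5 + U**2
-2032/4975 + g(-29, Z)/4774 = -2032/4975 + (5 + (-29)**2)/4774 = -2032*1/4975 + (5 + 841)*(1/4774) = -2032/4975 + 846*(1/4774) = -2032/4975 + 423/2387 = -2745959/11875325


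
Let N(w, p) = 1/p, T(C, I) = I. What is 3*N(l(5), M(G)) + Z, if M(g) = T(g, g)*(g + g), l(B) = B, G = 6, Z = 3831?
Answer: 91945/24 ≈ 3831.0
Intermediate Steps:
M(g) = 2*g² (M(g) = g*(g + g) = g*(2*g) = 2*g²)
3*N(l(5), M(G)) + Z = 3/((2*6²)) + 3831 = 3/((2*36)) + 3831 = 3/72 + 3831 = 3*(1/72) + 3831 = 1/24 + 3831 = 91945/24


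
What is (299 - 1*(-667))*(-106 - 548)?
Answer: -631764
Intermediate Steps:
(299 - 1*(-667))*(-106 - 548) = (299 + 667)*(-654) = 966*(-654) = -631764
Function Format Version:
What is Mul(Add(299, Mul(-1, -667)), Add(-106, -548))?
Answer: -631764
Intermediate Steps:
Mul(Add(299, Mul(-1, -667)), Add(-106, -548)) = Mul(Add(299, 667), -654) = Mul(966, -654) = -631764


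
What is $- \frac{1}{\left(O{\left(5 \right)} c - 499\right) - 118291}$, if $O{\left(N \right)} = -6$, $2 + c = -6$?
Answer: $\frac{1}{118742} \approx 8.4216 \cdot 10^{-6}$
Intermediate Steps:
$c = -8$ ($c = -2 - 6 = -8$)
$- \frac{1}{\left(O{\left(5 \right)} c - 499\right) - 118291} = - \frac{1}{\left(\left(-6\right) \left(-8\right) - 499\right) - 118291} = - \frac{1}{\left(48 - 499\right) - 118291} = - \frac{1}{-451 - 118291} = - \frac{1}{-118742} = \left(-1\right) \left(- \frac{1}{118742}\right) = \frac{1}{118742}$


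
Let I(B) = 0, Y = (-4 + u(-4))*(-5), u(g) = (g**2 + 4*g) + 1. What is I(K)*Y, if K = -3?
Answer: 0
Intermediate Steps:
u(g) = 1 + g**2 + 4*g
Y = 15 (Y = (-4 + (1 + (-4)**2 + 4*(-4)))*(-5) = (-4 + (1 + 16 - 16))*(-5) = (-4 + 1)*(-5) = -3*(-5) = 15)
I(K)*Y = 0*15 = 0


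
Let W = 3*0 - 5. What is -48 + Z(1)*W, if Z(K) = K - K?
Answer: -48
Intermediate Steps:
Z(K) = 0
W = -5 (W = 0 - 5 = -5)
-48 + Z(1)*W = -48 + 0*(-5) = -48 + 0 = -48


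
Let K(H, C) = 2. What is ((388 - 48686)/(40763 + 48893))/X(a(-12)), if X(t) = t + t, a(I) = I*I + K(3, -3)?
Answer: -24149/13089776 ≈ -0.0018449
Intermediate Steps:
a(I) = 2 + I**2 (a(I) = I*I + 2 = I**2 + 2 = 2 + I**2)
X(t) = 2*t
((388 - 48686)/(40763 + 48893))/X(a(-12)) = ((388 - 48686)/(40763 + 48893))/((2*(2 + (-12)**2))) = (-48298/89656)/((2*(2 + 144))) = (-48298*1/89656)/((2*146)) = -24149/44828/292 = -24149/44828*1/292 = -24149/13089776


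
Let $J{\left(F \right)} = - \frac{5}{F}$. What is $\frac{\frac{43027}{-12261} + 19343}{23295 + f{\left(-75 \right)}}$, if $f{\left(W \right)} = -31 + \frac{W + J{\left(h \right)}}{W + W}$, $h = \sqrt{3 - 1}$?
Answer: $\frac{3309907826215200}{3981663821771063} - \frac{2371214960 \sqrt{2}}{3981663821771063} \approx 0.83129$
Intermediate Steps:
$h = \sqrt{2} \approx 1.4142$
$f{\left(W \right)} = -31 + \frac{W - \frac{5 \sqrt{2}}{2}}{2 W}$ ($f{\left(W \right)} = -31 + \frac{W - \frac{5}{\sqrt{2}}}{W + W} = -31 + \frac{W - 5 \frac{\sqrt{2}}{2}}{2 W} = -31 + \left(W - \frac{5 \sqrt{2}}{2}\right) \frac{1}{2 W} = -31 + \frac{W - \frac{5 \sqrt{2}}{2}}{2 W}$)
$\frac{\frac{43027}{-12261} + 19343}{23295 + f{\left(-75 \right)}} = \frac{\frac{43027}{-12261} + 19343}{23295 + \frac{\left(-122\right) \left(-75\right) - 5 \sqrt{2}}{4 \left(-75\right)}} = \frac{43027 \left(- \frac{1}{12261}\right) + 19343}{23295 + \frac{1}{4} \left(- \frac{1}{75}\right) \left(9150 - 5 \sqrt{2}\right)} = \frac{- \frac{43027}{12261} + 19343}{23295 - \left(\frac{61}{2} - \frac{\sqrt{2}}{60}\right)} = \frac{237121496}{12261 \left(\frac{46529}{2} + \frac{\sqrt{2}}{60}\right)}$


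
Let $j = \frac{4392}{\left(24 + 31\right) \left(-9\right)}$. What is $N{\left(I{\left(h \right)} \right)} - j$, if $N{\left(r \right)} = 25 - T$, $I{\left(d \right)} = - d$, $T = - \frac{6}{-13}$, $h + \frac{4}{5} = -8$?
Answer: $\frac{23889}{715} \approx 33.411$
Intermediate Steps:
$h = - \frac{44}{5}$ ($h = - \frac{4}{5} - 8 = - \frac{44}{5} \approx -8.8$)
$j = - \frac{488}{55}$ ($j = \frac{4392}{55 \left(-9\right)} = \frac{4392}{-495} = 4392 \left(- \frac{1}{495}\right) = - \frac{488}{55} \approx -8.8727$)
$T = \frac{6}{13}$ ($T = \left(-6\right) \left(- \frac{1}{13}\right) = \frac{6}{13} \approx 0.46154$)
$N{\left(r \right)} = \frac{319}{13}$ ($N{\left(r \right)} = 25 - \frac{6}{13} = \frac{319}{13}$)
$N{\left(I{\left(h \right)} \right)} - j = \frac{319}{13} - - \frac{488}{55} = \frac{319}{13} + \frac{488}{55} = \frac{23889}{715}$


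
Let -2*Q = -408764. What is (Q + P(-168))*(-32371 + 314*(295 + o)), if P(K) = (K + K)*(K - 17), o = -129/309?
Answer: 1650741250850/103 ≈ 1.6027e+10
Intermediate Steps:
Q = 204382 (Q = -1/2*(-408764) = 204382)
o = -43/103 (o = -129*1/309 = -43/103 ≈ -0.41748)
P(K) = 2*K*(-17 + K) (P(K) = (2*K)*(-17 + K) = 2*K*(-17 + K))
(Q + P(-168))*(-32371 + 314*(295 + o)) = (204382 + 2*(-168)*(-17 - 168))*(-32371 + 314*(295 - 43/103)) = (204382 + 2*(-168)*(-185))*(-32371 + 314*(30342/103)) = (204382 + 62160)*(-32371 + 9527388/103) = 266542*(6193175/103) = 1650741250850/103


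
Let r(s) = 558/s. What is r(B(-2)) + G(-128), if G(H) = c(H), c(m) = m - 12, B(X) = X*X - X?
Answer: -47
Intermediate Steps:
B(X) = X**2 - X
c(m) = -12 + m
G(H) = -12 + H
r(B(-2)) + G(-128) = 558/((-2*(-1 - 2))) + (-12 - 128) = 558/((-2*(-3))) - 140 = 558/6 - 140 = 558*(1/6) - 140 = 93 - 140 = -47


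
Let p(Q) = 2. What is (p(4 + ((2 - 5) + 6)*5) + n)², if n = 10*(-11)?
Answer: 11664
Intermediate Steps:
n = -110
(p(4 + ((2 - 5) + 6)*5) + n)² = (2 - 110)² = (-108)² = 11664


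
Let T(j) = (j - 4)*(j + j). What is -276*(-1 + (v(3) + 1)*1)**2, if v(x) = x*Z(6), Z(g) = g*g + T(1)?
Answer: -2235600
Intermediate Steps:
T(j) = 2*j*(-4 + j) (T(j) = (-4 + j)*(2*j) = 2*j*(-4 + j))
Z(g) = -6 + g**2 (Z(g) = g*g + 2*1*(-4 + 1) = g**2 + 2*1*(-3) = g**2 - 6 = -6 + g**2)
v(x) = 30*x (v(x) = x*(-6 + 6**2) = x*(-6 + 36) = x*30 = 30*x)
-276*(-1 + (v(3) + 1)*1)**2 = -276*(-1 + (30*3 + 1)*1)**2 = -276*(-1 + (90 + 1)*1)**2 = -276*(-1 + 91*1)**2 = -276*(-1 + 91)**2 = -276*90**2 = -276*8100 = -2235600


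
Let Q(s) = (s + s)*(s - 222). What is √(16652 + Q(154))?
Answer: 2*I*√1073 ≈ 65.513*I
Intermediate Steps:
Q(s) = 2*s*(-222 + s) (Q(s) = (2*s)*(-222 + s) = 2*s*(-222 + s))
√(16652 + Q(154)) = √(16652 + 2*154*(-222 + 154)) = √(16652 + 2*154*(-68)) = √(16652 - 20944) = √(-4292) = 2*I*√1073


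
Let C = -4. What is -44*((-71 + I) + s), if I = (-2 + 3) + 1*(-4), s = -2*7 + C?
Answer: 4048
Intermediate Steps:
s = -18 (s = -2*7 - 4 = -14 - 4 = -18)
I = -3 (I = 1 - 4 = -3)
-44*((-71 + I) + s) = -44*((-71 - 3) - 18) = -44*(-74 - 18) = -44*(-92) = 4048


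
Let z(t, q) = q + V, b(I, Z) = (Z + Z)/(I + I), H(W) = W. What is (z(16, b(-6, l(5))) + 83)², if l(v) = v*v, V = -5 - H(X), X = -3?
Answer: 212521/36 ≈ 5903.4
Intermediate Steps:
V = -2 (V = -5 - 1*(-3) = -5 + 3 = -2)
l(v) = v²
b(I, Z) = Z/I (b(I, Z) = (2*Z)/((2*I)) = (2*Z)*(1/(2*I)) = Z/I)
z(t, q) = -2 + q (z(t, q) = q - 2 = -2 + q)
(z(16, b(-6, l(5))) + 83)² = ((-2 + 5²/(-6)) + 83)² = ((-2 + 25*(-⅙)) + 83)² = ((-2 - 25/6) + 83)² = (-37/6 + 83)² = (461/6)² = 212521/36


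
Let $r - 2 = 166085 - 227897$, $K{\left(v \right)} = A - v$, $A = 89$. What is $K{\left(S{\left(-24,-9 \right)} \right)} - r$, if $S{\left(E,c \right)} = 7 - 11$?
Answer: $61903$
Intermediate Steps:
$S{\left(E,c \right)} = -4$
$K{\left(v \right)} = 89 - v$
$r = -61810$ ($r = 2 + \left(166085 - 227897\right) = 2 - 61812 = -61810$)
$K{\left(S{\left(-24,-9 \right)} \right)} - r = \left(89 - -4\right) - -61810 = \left(89 + 4\right) + 61810 = 93 + 61810 = 61903$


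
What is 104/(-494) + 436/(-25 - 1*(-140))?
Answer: 7824/2185 ≈ 3.5808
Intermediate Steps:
104/(-494) + 436/(-25 - 1*(-140)) = 104*(-1/494) + 436/(-25 + 140) = -4/19 + 436/115 = 7824/2185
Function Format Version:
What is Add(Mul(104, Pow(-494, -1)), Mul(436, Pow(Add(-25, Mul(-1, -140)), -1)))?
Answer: Rational(7824, 2185) ≈ 3.5808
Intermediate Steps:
Add(Mul(104, Pow(-494, -1)), Mul(436, Pow(Add(-25, Mul(-1, -140)), -1))) = Add(Mul(104, Rational(-1, 494)), Mul(436, Pow(Add(-25, 140), -1))) = Add(Rational(-4, 19), Mul(436, Pow(115, -1))) = Add(Rational(-4, 19), Mul(436, Rational(1, 115))) = Add(Rational(-4, 19), Rational(436, 115)) = Rational(7824, 2185)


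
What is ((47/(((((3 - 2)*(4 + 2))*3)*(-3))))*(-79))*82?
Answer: 152233/27 ≈ 5638.3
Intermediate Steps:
((47/(((((3 - 2)*(4 + 2))*3)*(-3))))*(-79))*82 = ((47/((((1*6)*3)*(-3))))*(-79))*82 = ((47/(((6*3)*(-3))))*(-79))*82 = ((47/((18*(-3))))*(-79))*82 = ((47/(-54))*(-79))*82 = ((47*(-1/54))*(-79))*82 = -47/54*(-79)*82 = (3713/54)*82 = 152233/27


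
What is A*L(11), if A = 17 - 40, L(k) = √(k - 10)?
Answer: -23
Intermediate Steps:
L(k) = √(-10 + k)
A = -23
A*L(11) = -23*√(-10 + 11) = -23*√1 = -23*1 = -23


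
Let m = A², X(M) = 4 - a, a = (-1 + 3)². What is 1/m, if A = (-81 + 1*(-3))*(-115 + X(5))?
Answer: 1/93315600 ≈ 1.0716e-8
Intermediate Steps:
a = 4 (a = 2² = 4)
X(M) = 0 (X(M) = 4 - 1*4 = 4 - 4 = 0)
A = 9660 (A = (-81 + 1*(-3))*(-115 + 0) = (-81 - 3)*(-115) = -84*(-115) = 9660)
m = 93315600 (m = 9660² = 93315600)
1/m = 1/93315600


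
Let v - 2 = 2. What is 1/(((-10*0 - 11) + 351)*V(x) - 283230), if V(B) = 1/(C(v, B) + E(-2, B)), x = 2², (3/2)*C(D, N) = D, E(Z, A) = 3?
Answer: -1/283170 ≈ -3.5314e-6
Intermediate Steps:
v = 4 (v = 2 + 2 = 4)
C(D, N) = 2*D/3
x = 4
V(B) = 3/17 (V(B) = 1/((⅔)*4 + 3) = 1/(8/3 + 3) = 1/(17/3) = 3/17)
1/(((-10*0 - 11) + 351)*V(x) - 283230) = 1/(((-10*0 - 11) + 351)*(3/17) - 283230) = 1/(((0 - 11) + 351)*(3/17) - 283230) = 1/((-11 + 351)*(3/17) - 283230) = 1/(340*(3/17) - 283230) = 1/(60 - 283230) = 1/(-283170) = -1/283170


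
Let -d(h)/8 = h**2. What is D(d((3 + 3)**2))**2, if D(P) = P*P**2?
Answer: 1242138237552981939585024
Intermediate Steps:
d(h) = -8*h**2
D(P) = P**3
D(d((3 + 3)**2))**2 = ((-8*(3 + 3)**4)**3)**2 = ((-8*(6**2)**2)**3)**2 = ((-8*36**2)**3)**2 = ((-8*1296)**3)**2 = ((-10368)**3)**2 = (-1114512556032)**2 = 1242138237552981939585024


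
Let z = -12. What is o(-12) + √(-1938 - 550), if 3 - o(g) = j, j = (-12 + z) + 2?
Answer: 25 + 2*I*√622 ≈ 25.0 + 49.88*I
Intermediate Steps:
j = -22 (j = (-12 - 12) + 2 = -24 + 2 = -22)
o(g) = 25 (o(g) = 3 - 1*(-22) = 3 + 22 = 25)
o(-12) + √(-1938 - 550) = 25 + √(-1938 - 550) = 25 + √(-2488) = 25 + 2*I*√622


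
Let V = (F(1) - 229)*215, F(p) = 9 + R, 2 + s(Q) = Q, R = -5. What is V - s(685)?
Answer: -49058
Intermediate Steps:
s(Q) = -2 + Q
F(p) = 4 (F(p) = 9 - 5 = 4)
V = -48375 (V = (4 - 229)*215 = -225*215 = -48375)
V - s(685) = -48375 - (-2 + 685) = -48375 - 1*683 = -48375 - 683 = -49058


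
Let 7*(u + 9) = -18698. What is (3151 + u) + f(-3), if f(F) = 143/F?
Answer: 8887/21 ≈ 423.19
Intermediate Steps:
u = -18761/7 (u = -9 + (1/7)*(-18698) = -9 - 18698/7 = -18761/7 ≈ -2680.1)
(3151 + u) + f(-3) = (3151 - 18761/7) + 143/(-3) = 3296/7 + 143*(-1/3) = 3296/7 - 143/3 = 8887/21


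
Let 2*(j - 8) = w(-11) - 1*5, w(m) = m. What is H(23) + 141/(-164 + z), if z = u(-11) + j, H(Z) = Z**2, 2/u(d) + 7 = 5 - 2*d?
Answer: 865621/1639 ≈ 528.14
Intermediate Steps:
u(d) = 2/(-2 - 2*d) (u(d) = 2/(-7 + (5 - 2*d)) = 2/(-2 - 2*d))
j = 0 (j = 8 + (-11 - 1*5)/2 = 8 + (-11 - 5)/2 = 8 + (1/2)*(-16) = 8 - 8 = 0)
z = 1/10 (z = -1/(1 - 11) + 0 = -1/(-10) + 0 = -1*(-1/10) + 0 = 1/10 + 0 = 1/10 ≈ 0.10000)
H(23) + 141/(-164 + z) = 23**2 + 141/(-164 + 1/10) = 529 + 141/(-1639/10) = 529 + 141*(-10/1639) = 529 - 1410/1639 = 865621/1639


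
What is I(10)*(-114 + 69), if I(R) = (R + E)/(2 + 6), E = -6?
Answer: -45/2 ≈ -22.500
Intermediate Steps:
I(R) = -¾ + R/8 (I(R) = (R - 6)/(2 + 6) = (-6 + R)/8 = (-6 + R)*(⅛) = -¾ + R/8)
I(10)*(-114 + 69) = (-¾ + (⅛)*10)*(-114 + 69) = (-¾ + 5/4)*(-45) = (½)*(-45) = -45/2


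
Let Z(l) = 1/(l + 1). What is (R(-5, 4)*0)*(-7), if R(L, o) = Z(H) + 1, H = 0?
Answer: 0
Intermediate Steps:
Z(l) = 1/(1 + l)
R(L, o) = 2 (R(L, o) = 1/(1 + 0) + 1 = 1/1 + 1 = 1 + 1 = 2)
(R(-5, 4)*0)*(-7) = (2*0)*(-7) = 0*(-7) = 0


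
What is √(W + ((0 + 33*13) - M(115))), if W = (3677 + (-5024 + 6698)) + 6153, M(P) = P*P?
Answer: 2*I*√323 ≈ 35.944*I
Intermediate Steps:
M(P) = P²
W = 11504 (W = (3677 + 1674) + 6153 = 5351 + 6153 = 11504)
√(W + ((0 + 33*13) - M(115))) = √(11504 + ((0 + 33*13) - 1*115²)) = √(11504 + ((0 + 429) - 1*13225)) = √(11504 + (429 - 13225)) = √(11504 - 12796) = √(-1292) = 2*I*√323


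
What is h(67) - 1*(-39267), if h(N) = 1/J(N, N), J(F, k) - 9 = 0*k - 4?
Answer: 196336/5 ≈ 39267.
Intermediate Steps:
J(F, k) = 5 (J(F, k) = 9 + (0*k - 4) = 9 + (0 - 4) = 9 - 4 = 5)
h(N) = ⅕ (h(N) = 1/5 = ⅕)
h(67) - 1*(-39267) = ⅕ - 1*(-39267) = ⅕ + 39267 = 196336/5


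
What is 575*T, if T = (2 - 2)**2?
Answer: 0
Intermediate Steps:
T = 0 (T = 0**2 = 0)
575*T = 575*0 = 0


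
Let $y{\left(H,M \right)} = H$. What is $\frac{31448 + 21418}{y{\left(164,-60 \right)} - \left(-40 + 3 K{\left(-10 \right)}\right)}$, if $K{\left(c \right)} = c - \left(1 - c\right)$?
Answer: $198$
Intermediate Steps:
$K{\left(c \right)} = -1 + 2 c$ ($K{\left(c \right)} = c + \left(-1 + c\right) = -1 + 2 c$)
$\frac{31448 + 21418}{y{\left(164,-60 \right)} - \left(-40 + 3 K{\left(-10 \right)}\right)} = \frac{31448 + 21418}{164 - \left(-40 + 3 \left(-1 + 2 \left(-10\right)\right)\right)} = \frac{52866}{164 - \left(-40 + 3 \left(-1 - 20\right)\right)} = \frac{52866}{164 + \left(\left(-3\right) \left(-21\right) + 40\right)} = \frac{52866}{164 + \left(63 + 40\right)} = \frac{52866}{164 + 103} = \frac{52866}{267} = 52866 \cdot \frac{1}{267} = 198$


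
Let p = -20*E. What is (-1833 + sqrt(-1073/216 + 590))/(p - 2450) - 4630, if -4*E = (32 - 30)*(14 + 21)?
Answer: -3240389/700 - sqrt(758202)/75600 ≈ -4629.1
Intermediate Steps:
E = -35/2 (E = -(32 - 30)*(14 + 21)/4 = -35/2 ≈ -17.500)
p = 350 (p = -20*(-35/2) = 350)
(-1833 + sqrt(-1073/216 + 590))/(p - 2450) - 4630 = (-1833 + sqrt(-1073/216 + 590))/(350 - 2450) - 4630 = (-1833 + sqrt(-1073*1/216 + 590))/(-2100) - 4630 = (-1833 + sqrt(-1073/216 + 590))*(-1/2100) - 4630 = (-1833 + sqrt(126367/216))*(-1/2100) - 4630 = (-1833 + sqrt(758202)/36)*(-1/2100) - 4630 = (611/700 - sqrt(758202)/75600) - 4630 = -3240389/700 - sqrt(758202)/75600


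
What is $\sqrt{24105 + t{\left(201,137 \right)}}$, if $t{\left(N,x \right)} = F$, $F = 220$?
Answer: $5 \sqrt{973} \approx 155.96$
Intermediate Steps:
$t{\left(N,x \right)} = 220$
$\sqrt{24105 + t{\left(201,137 \right)}} = \sqrt{24105 + 220} = \sqrt{24325} = 5 \sqrt{973}$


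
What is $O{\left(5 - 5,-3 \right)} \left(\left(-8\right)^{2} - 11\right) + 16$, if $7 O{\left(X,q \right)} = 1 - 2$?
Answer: $\frac{59}{7} \approx 8.4286$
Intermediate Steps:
$O{\left(X,q \right)} = - \frac{1}{7}$ ($O{\left(X,q \right)} = \frac{1 - 2}{7} = \frac{1}{7} \left(-1\right) = - \frac{1}{7}$)
$O{\left(5 - 5,-3 \right)} \left(\left(-8\right)^{2} - 11\right) + 16 = - \frac{\left(-8\right)^{2} - 11}{7} + 16 = - \frac{64 - 11}{7} + 16 = \left(- \frac{1}{7}\right) 53 + 16 = - \frac{53}{7} + 16 = \frac{59}{7}$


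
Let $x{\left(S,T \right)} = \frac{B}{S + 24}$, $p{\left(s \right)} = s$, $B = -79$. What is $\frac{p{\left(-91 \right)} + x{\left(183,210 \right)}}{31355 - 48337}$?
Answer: $\frac{9458}{1757637} \approx 0.0053811$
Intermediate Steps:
$x{\left(S,T \right)} = - \frac{79}{24 + S}$ ($x{\left(S,T \right)} = - \frac{79}{S + 24} = - \frac{79}{24 + S}$)
$\frac{p{\left(-91 \right)} + x{\left(183,210 \right)}}{31355 - 48337} = \frac{-91 - \frac{79}{24 + 183}}{31355 - 48337} = \frac{-91 - \frac{79}{207}}{-16982} = \left(-91 - \frac{79}{207}\right) \left(- \frac{1}{16982}\right) = \left(- \frac{18916}{207}\right) \left(- \frac{1}{16982}\right) = \frac{9458}{1757637}$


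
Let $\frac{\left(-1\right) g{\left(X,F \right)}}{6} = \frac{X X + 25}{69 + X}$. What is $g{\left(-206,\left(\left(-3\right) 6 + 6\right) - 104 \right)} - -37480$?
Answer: $\frac{5389526}{137} \approx 39340.0$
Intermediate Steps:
$g{\left(X,F \right)} = - \frac{6 \left(25 + X^{2}\right)}{69 + X}$ ($g{\left(X,F \right)} = - 6 \frac{X X + 25}{69 + X} = - 6 \frac{X^{2} + 25}{69 + X} = - 6 \frac{25 + X^{2}}{69 + X} = - \frac{6 \left(25 + X^{2}\right)}{69 + X}$)
$g{\left(-206,\left(\left(-3\right) 6 + 6\right) - 104 \right)} - -37480 = \frac{6 \left(-25 - \left(-206\right)^{2}\right)}{69 - 206} - -37480 = \frac{6 \left(-25 - 42436\right)}{-137} + 37480 = 6 \left(- \frac{1}{137}\right) \left(-25 - 42436\right) + 37480 = 6 \left(- \frac{1}{137}\right) \left(-42461\right) + 37480 = \frac{254766}{137} + 37480 = \frac{5389526}{137}$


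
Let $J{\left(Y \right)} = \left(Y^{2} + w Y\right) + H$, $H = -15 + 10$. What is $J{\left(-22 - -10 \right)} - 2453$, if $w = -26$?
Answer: $-2002$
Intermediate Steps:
$H = -5$
$J{\left(Y \right)} = -5 + Y^{2} - 26 Y$ ($J{\left(Y \right)} = \left(Y^{2} - 26 Y\right) - 5 = -5 + Y^{2} - 26 Y$)
$J{\left(-22 - -10 \right)} - 2453 = \left(-5 + \left(-22 - -10\right)^{2} - 26 \left(-22 - -10\right)\right) - 2453 = \left(-5 + \left(-22 + 10\right)^{2} - 26 \left(-22 + 10\right)\right) - 2453 = \left(-5 + \left(-12\right)^{2} - -312\right) - 2453 = \left(-5 + 144 + 312\right) - 2453 = 451 - 2453 = -2002$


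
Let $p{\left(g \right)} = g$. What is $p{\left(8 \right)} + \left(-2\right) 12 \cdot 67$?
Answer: $-1600$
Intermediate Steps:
$p{\left(8 \right)} + \left(-2\right) 12 \cdot 67 = 8 + \left(-2\right) 12 \cdot 67 = 8 - 1608 = -1600$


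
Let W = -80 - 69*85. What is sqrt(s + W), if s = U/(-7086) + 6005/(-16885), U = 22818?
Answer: I*sqrt(94618251013304249)/3988237 ≈ 77.127*I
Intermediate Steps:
W = -5945 (W = -80 - 5865 = -5945)
s = -14261112/3988237 (s = 22818/(-7086) + 6005/(-16885) = 22818*(-1/7086) + 6005*(-1/16885) = -3803/1181 - 1201/3377 = -14261112/3988237 ≈ -3.5758)
sqrt(s + W) = sqrt(-14261112/3988237 - 5945) = sqrt(-23724330077/3988237) = I*sqrt(94618251013304249)/3988237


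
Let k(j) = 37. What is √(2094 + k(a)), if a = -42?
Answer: √2131 ≈ 46.163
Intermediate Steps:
√(2094 + k(a)) = √(2094 + 37) = √2131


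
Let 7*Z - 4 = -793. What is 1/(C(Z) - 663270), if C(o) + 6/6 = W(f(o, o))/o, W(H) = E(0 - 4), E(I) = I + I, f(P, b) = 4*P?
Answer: -789/523320763 ≈ -1.5077e-6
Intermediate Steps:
E(I) = 2*I
Z = -789/7 (Z = 4/7 + (1/7)*(-793) = 4/7 - 793/7 = -789/7 ≈ -112.71)
W(H) = -8 (W(H) = 2*(0 - 4) = 2*(-4) = -8)
C(o) = -1 - 8/o
1/(C(Z) - 663270) = 1/((-8 - 1*(-789/7))/(-789/7) - 663270) = 1/(-7*(-8 + 789/7)/789 - 663270) = 1/(-7/789*733/7 - 663270) = 1/(-733/789 - 663270) = 1/(-523320763/789) = -789/523320763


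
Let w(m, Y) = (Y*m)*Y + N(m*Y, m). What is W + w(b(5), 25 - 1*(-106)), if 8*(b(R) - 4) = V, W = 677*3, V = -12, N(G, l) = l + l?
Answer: 89877/2 ≈ 44939.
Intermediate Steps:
N(G, l) = 2*l
W = 2031
b(R) = 5/2 (b(R) = 4 + (⅛)*(-12) = 4 - 3/2 = 5/2)
w(m, Y) = 2*m + m*Y² (w(m, Y) = (Y*m)*Y + 2*m = m*Y² + 2*m = 2*m + m*Y²)
W + w(b(5), 25 - 1*(-106)) = 2031 + 5*(2 + (25 - 1*(-106))²)/2 = 2031 + 5*(2 + (25 + 106)²)/2 = 2031 + 5*(2 + 131²)/2 = 2031 + 5*(2 + 17161)/2 = 2031 + (5/2)*17163 = 2031 + 85815/2 = 89877/2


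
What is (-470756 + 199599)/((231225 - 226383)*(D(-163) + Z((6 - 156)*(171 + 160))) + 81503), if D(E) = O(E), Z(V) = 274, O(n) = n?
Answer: -271157/618965 ≈ -0.43808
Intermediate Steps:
D(E) = E
(-470756 + 199599)/((231225 - 226383)*(D(-163) + Z((6 - 156)*(171 + 160))) + 81503) = (-470756 + 199599)/((231225 - 226383)*(-163 + 274) + 81503) = -271157/(4842*111 + 81503) = -271157/(537462 + 81503) = -271157/618965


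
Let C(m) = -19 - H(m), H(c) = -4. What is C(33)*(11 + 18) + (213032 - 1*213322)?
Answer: -725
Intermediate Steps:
C(m) = -15 (C(m) = -19 - 1*(-4) = -19 + 4 = -15)
C(33)*(11 + 18) + (213032 - 1*213322) = -15*(11 + 18) + (213032 - 1*213322) = -15*29 + (213032 - 213322) = -435 - 290 = -725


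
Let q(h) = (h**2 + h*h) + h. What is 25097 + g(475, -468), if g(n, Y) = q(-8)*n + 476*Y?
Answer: -140671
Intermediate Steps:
q(h) = h + 2*h**2 (q(h) = (h**2 + h**2) + h = 2*h**2 + h = h + 2*h**2)
g(n, Y) = 120*n + 476*Y (g(n, Y) = (-8*(1 + 2*(-8)))*n + 476*Y = (-8*(1 - 16))*n + 476*Y = (-8*(-15))*n + 476*Y = 120*n + 476*Y)
25097 + g(475, -468) = 25097 + (120*475 + 476*(-468)) = 25097 + (57000 - 222768) = 25097 - 165768 = -140671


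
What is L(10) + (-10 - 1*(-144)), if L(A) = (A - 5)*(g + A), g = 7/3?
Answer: 587/3 ≈ 195.67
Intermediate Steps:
g = 7/3 (g = 7*(⅓) = 7/3 ≈ 2.3333)
L(A) = (-5 + A)*(7/3 + A) (L(A) = (A - 5)*(7/3 + A) = (-5 + A)*(7/3 + A))
L(10) + (-10 - 1*(-144)) = (-35/3 + 10² - 8/3*10) + (-10 - 1*(-144)) = (-35/3 + 100 - 80/3) + (-10 + 144) = 185/3 + 134 = 587/3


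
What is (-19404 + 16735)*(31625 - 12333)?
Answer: -51490348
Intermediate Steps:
(-19404 + 16735)*(31625 - 12333) = -2669*19292 = -51490348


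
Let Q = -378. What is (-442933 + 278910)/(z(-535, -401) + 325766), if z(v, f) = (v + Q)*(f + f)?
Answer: -164023/1057992 ≈ -0.15503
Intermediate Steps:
z(v, f) = 2*f*(-378 + v) (z(v, f) = (v - 378)*(f + f) = (-378 + v)*(2*f) = 2*f*(-378 + v))
(-442933 + 278910)/(z(-535, -401) + 325766) = (-442933 + 278910)/(2*(-401)*(-378 - 535) + 325766) = -164023/(2*(-401)*(-913) + 325766) = -164023/(732226 + 325766) = -164023/1057992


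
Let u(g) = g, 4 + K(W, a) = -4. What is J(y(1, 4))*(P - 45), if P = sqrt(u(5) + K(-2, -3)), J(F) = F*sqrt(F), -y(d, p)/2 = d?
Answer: 2*sqrt(6) + 90*I*sqrt(2) ≈ 4.899 + 127.28*I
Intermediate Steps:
K(W, a) = -8 (K(W, a) = -4 - 4 = -8)
y(d, p) = -2*d
J(F) = F**(3/2)
P = I*sqrt(3) (P = sqrt(5 - 8) = sqrt(-3) = I*sqrt(3) ≈ 1.732*I)
J(y(1, 4))*(P - 45) = (-2*1)**(3/2)*(I*sqrt(3) - 45) = (-2)**(3/2)*(-45 + I*sqrt(3)) = (-2*I*sqrt(2))*(-45 + I*sqrt(3)) = -2*I*sqrt(2)*(-45 + I*sqrt(3))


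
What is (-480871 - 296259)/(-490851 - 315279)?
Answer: 77713/80613 ≈ 0.96403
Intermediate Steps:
(-480871 - 296259)/(-490851 - 315279) = -777130/(-806130) = -777130*(-1/806130) = 77713/80613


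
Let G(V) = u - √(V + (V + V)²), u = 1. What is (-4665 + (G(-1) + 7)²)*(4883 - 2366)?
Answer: -11573166 - 40272*√3 ≈ -1.1643e+7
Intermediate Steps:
G(V) = 1 - √(V + 4*V²) (G(V) = 1 - √(V + (V + V)²) = 1 - √(V + (2*V)²) = 1 - √(V + 4*V²))
(-4665 + (G(-1) + 7)²)*(4883 - 2366) = (-4665 + ((1 - √(-(1 + 4*(-1)))) + 7)²)*(4883 - 2366) = (-4665 + ((1 - √(-(1 - 4))) + 7)²)*2517 = (-4665 + ((1 - √(-1*(-3))) + 7)²)*2517 = (-4665 + ((1 - √3) + 7)²)*2517 = (-4665 + (8 - √3)²)*2517 = -11741805 + 2517*(8 - √3)²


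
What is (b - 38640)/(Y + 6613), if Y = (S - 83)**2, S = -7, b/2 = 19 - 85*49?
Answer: -46932/14713 ≈ -3.1898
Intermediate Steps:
b = -8292 (b = 2*(19 - 85*49) = 2*(19 - 4165) = 2*(-4146) = -8292)
Y = 8100 (Y = (-7 - 83)**2 = (-90)**2 = 8100)
(b - 38640)/(Y + 6613) = (-8292 - 38640)/(8100 + 6613) = -46932/14713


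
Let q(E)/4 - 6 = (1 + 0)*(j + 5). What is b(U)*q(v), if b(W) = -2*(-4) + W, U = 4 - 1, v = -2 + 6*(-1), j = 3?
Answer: 616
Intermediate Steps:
v = -8 (v = -2 - 6 = -8)
U = 3
q(E) = 56 (q(E) = 24 + 4*((1 + 0)*(3 + 5)) = 24 + 4*(1*8) = 24 + 4*8 = 24 + 32 = 56)
b(W) = 8 + W
b(U)*q(v) = (8 + 3)*56 = 11*56 = 616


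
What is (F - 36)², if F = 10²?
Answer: 4096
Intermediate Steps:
F = 100
(F - 36)² = (100 - 36)² = 64² = 4096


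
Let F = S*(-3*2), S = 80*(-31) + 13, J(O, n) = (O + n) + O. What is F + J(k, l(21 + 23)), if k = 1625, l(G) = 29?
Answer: 18081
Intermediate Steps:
J(O, n) = n + 2*O
S = -2467 (S = -2480 + 13 = -2467)
F = 14802 (F = -(-7401)*2 = -2467*(-6) = 14802)
F + J(k, l(21 + 23)) = 14802 + (29 + 2*1625) = 14802 + (29 + 3250) = 14802 + 3279 = 18081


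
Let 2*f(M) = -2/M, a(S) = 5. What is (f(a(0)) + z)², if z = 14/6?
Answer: 1024/225 ≈ 4.5511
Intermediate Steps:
f(M) = -1/M (f(M) = (-2/M)/2 = -1/M)
z = 7/3 (z = 14*(⅙) = 7/3 ≈ 2.3333)
(f(a(0)) + z)² = (-1/5 + 7/3)² = (-1*⅕ + 7/3)² = (-⅕ + 7/3)² = (32/15)² = 1024/225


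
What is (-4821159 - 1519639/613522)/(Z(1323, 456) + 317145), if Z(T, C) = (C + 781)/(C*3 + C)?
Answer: -2697594432052944/177453175900637 ≈ -15.202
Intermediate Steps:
Z(T, C) = (781 + C)/(4*C) (Z(T, C) = (781 + C)/(3*C + C) = (781 + C)/((4*C)) = (781 + C)*(1/(4*C)) = (781 + C)/(4*C))
(-4821159 - 1519639/613522)/(Z(1323, 456) + 317145) = (-4821159 - 1519639/613522)/((¼)*(781 + 456)/456 + 317145) = (-4821159 - 1519639*1/613522)/((¼)*(1/456)*1237 + 317145) = (-4821159 - 1519639/613522)/(1237/1824 + 317145) = -2957888631637/(613522*578473717/1824) = -2957888631637/613522*1824/578473717 = -2697594432052944/177453175900637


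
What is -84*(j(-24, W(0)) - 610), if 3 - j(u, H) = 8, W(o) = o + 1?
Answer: 51660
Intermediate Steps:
W(o) = 1 + o
j(u, H) = -5 (j(u, H) = 3 - 1*8 = 3 - 8 = -5)
-84*(j(-24, W(0)) - 610) = -84*(-5 - 610) = -84*(-615) = 51660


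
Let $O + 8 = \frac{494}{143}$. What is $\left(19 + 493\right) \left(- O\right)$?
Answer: $\frac{25600}{11} \approx 2327.3$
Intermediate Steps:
$O = - \frac{50}{11}$ ($O = -8 + \frac{494}{143} = -8 + 494 \cdot \frac{1}{143} = -8 + \frac{38}{11} = - \frac{50}{11} \approx -4.5455$)
$\left(19 + 493\right) \left(- O\right) = \left(19 + 493\right) \left(\left(-1\right) \left(- \frac{50}{11}\right)\right) = 512 \cdot \frac{50}{11} = \frac{25600}{11}$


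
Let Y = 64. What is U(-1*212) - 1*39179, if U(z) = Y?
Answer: -39115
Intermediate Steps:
U(z) = 64
U(-1*212) - 1*39179 = 64 - 1*39179 = 64 - 39179 = -39115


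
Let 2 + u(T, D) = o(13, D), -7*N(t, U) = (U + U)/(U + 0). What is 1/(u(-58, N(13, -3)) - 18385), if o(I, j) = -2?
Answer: -1/18389 ≈ -5.4380e-5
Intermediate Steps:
N(t, U) = -2/7 (N(t, U) = -(U + U)/(7*(U + 0)) = -2*U/(7*U) = -⅐*2 = -2/7)
u(T, D) = -4 (u(T, D) = -2 - 2 = -4)
1/(u(-58, N(13, -3)) - 18385) = 1/(-4 - 18385) = 1/(-18389) = -1/18389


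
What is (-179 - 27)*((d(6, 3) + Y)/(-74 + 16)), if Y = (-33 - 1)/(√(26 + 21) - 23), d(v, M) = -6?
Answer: -108665/6989 + 1751*√47/6989 ≈ -13.830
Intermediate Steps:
Y = -34/(-23 + √47) (Y = -34/(√47 - 23) = -34/(-23 + √47) ≈ 2.1060)
(-179 - 27)*((d(6, 3) + Y)/(-74 + 16)) = (-179 - 27)*((-6 + (391/241 + 17*√47/241))/(-74 + 16)) = -206*(-1055/241 + 17*√47/241)/(-58) = -206*(-1055/241 + 17*√47/241)*(-1)/58 = -206*(1055/13978 - 17*√47/13978) = -108665/6989 + 1751*√47/6989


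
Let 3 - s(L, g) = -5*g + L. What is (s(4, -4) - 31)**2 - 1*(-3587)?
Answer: 6291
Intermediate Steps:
s(L, g) = 3 - L + 5*g (s(L, g) = 3 - (-5*g + L) = 3 - (L - 5*g) = 3 + (-L + 5*g) = 3 - L + 5*g)
(s(4, -4) - 31)**2 - 1*(-3587) = ((3 - 1*4 + 5*(-4)) - 31)**2 - 1*(-3587) = ((3 - 4 - 20) - 31)**2 + 3587 = (-21 - 31)**2 + 3587 = (-52)**2 + 3587 = 2704 + 3587 = 6291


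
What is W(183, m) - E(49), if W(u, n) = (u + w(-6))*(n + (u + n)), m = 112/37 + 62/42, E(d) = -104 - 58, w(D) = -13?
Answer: 25488004/777 ≈ 32803.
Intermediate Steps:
E(d) = -162
m = 3499/777 (m = 112*(1/37) + 62*(1/42) = 112/37 + 31/21 = 3499/777 ≈ 4.5032)
W(u, n) = (-13 + u)*(u + 2*n) (W(u, n) = (u - 13)*(n + (u + n)) = (-13 + u)*(n + (n + u)) = (-13 + u)*(u + 2*n))
W(183, m) - E(49) = (183² - 26*3499/777 - 13*183 + 2*(3499/777)*183) - 1*(-162) = (33489 - 90974/777 - 2379 + 426878/259) + 162 = 25362130/777 + 162 = 25488004/777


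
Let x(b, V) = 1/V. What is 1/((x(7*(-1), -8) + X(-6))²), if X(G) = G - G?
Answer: 64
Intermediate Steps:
X(G) = 0
1/((x(7*(-1), -8) + X(-6))²) = 1/((1/(-8) + 0)²) = 1/((-⅛ + 0)²) = 1/((-⅛)²) = 1/(1/64) = 64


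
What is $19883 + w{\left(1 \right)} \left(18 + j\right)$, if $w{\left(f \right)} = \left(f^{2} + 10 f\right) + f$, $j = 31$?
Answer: $20471$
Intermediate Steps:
$w{\left(f \right)} = f^{2} + 11 f$
$19883 + w{\left(1 \right)} \left(18 + j\right) = 19883 + 1 \left(11 + 1\right) \left(18 + 31\right) = 19883 + 1 \cdot 12 \cdot 49 = 19883 + 12 \cdot 49 = 19883 + 588 = 20471$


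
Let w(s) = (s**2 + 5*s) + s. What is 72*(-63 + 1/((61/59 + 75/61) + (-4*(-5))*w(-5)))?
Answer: -797907636/175877 ≈ -4536.7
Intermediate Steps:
w(s) = s**2 + 6*s
72*(-63 + 1/((61/59 + 75/61) + (-4*(-5))*w(-5))) = 72*(-63 + 1/((61/59 + 75/61) + (-4*(-5))*(-5*(6 - 5)))) = 72*(-63 + 1/((61*(1/59) + 75*(1/61)) + 20*(-5*1))) = 72*(-63 + 1/((61/59 + 75/61) + 20*(-5))) = 72*(-63 + 1/(8146/3599 - 100)) = 72*(-63 + 1/(-351754/3599)) = 72*(-63 - 3599/351754) = 72*(-22164101/351754) = -797907636/175877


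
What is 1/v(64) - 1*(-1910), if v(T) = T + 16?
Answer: 152801/80 ≈ 1910.0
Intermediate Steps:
v(T) = 16 + T
1/v(64) - 1*(-1910) = 1/(16 + 64) - 1*(-1910) = 1/80 + 1910 = 152801/80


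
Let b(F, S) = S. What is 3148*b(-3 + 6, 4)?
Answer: 12592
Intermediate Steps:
3148*b(-3 + 6, 4) = 3148*4 = 12592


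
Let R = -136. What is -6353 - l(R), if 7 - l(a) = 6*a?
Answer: -7176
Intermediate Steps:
l(a) = 7 - 6*a
-6353 - l(R) = -6353 - (7 - 6*(-136)) = -6353 - (7 + 816) = -6353 - 1*823 = -6353 - 823 = -7176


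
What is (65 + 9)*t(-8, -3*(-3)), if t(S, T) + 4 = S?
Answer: -888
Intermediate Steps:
t(S, T) = -4 + S
(65 + 9)*t(-8, -3*(-3)) = (65 + 9)*(-4 - 8) = 74*(-12) = -888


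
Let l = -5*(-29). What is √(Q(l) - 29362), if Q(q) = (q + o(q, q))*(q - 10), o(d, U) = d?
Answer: 2*√2447 ≈ 98.934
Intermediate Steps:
l = 145
Q(q) = 2*q*(-10 + q) (Q(q) = (q + q)*(q - 10) = (2*q)*(-10 + q) = 2*q*(-10 + q))
√(Q(l) - 29362) = √(2*145*(-10 + 145) - 29362) = √(2*145*135 - 29362) = √(39150 - 29362) = √9788 = 2*√2447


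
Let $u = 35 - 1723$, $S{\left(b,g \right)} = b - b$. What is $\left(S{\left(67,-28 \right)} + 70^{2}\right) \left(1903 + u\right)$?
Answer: $1053500$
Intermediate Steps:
$S{\left(b,g \right)} = 0$
$u = -1688$ ($u = 35 - 1723 = -1688$)
$\left(S{\left(67,-28 \right)} + 70^{2}\right) \left(1903 + u\right) = \left(0 + 70^{2}\right) \left(1903 - 1688\right) = \left(0 + 4900\right) 215 = 4900 \cdot 215 = 1053500$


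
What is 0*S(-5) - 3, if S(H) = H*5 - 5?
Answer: -3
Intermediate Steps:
S(H) = -5 + 5*H (S(H) = 5*H - 5 = -5 + 5*H)
0*S(-5) - 3 = 0*(-5 + 5*(-5)) - 3 = 0*(-5 - 25) - 3 = 0*(-30) - 3 = 0 - 3 = -3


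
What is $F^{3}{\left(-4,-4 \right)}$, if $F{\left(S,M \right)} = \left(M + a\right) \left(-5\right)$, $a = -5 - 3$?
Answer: $216000$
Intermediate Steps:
$a = -8$ ($a = -5 - 3 = -8$)
$F{\left(S,M \right)} = 40 - 5 M$ ($F{\left(S,M \right)} = \left(M - 8\right) \left(-5\right) = \left(-8 + M\right) \left(-5\right) = 40 - 5 M$)
$F^{3}{\left(-4,-4 \right)} = \left(40 - -20\right)^{3} = \left(40 + 20\right)^{3} = 60^{3} = 216000$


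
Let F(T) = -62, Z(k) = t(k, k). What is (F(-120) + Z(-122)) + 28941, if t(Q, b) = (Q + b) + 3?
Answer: 28638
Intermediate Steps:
t(Q, b) = 3 + Q + b
Z(k) = 3 + 2*k (Z(k) = 3 + k + k = 3 + 2*k)
(F(-120) + Z(-122)) + 28941 = (-62 + (3 + 2*(-122))) + 28941 = (-62 + (3 - 244)) + 28941 = (-62 - 241) + 28941 = -303 + 28941 = 28638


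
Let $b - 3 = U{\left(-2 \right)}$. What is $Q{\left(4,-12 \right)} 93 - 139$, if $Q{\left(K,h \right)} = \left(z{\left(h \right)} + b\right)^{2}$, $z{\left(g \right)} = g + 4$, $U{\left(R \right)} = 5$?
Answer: $-139$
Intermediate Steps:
$b = 8$ ($b = 3 + 5 = 8$)
$z{\left(g \right)} = 4 + g$
$Q{\left(K,h \right)} = \left(12 + h\right)^{2}$ ($Q{\left(K,h \right)} = \left(\left(4 + h\right) + 8\right)^{2} = \left(12 + h\right)^{2}$)
$Q{\left(4,-12 \right)} 93 - 139 = \left(12 - 12\right)^{2} \cdot 93 - 139 = 0^{2} \cdot 93 - 139 = 0 \cdot 93 - 139 = 0 - 139 = -139$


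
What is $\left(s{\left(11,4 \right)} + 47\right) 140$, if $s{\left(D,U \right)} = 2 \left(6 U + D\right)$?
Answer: $16380$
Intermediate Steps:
$s{\left(D,U \right)} = 2 D + 12 U$ ($s{\left(D,U \right)} = 2 \left(D + 6 U\right) = 2 D + 12 U$)
$\left(s{\left(11,4 \right)} + 47\right) 140 = \left(\left(2 \cdot 11 + 12 \cdot 4\right) + 47\right) 140 = \left(\left(22 + 48\right) + 47\right) 140 = \left(70 + 47\right) 140 = 117 \cdot 140 = 16380$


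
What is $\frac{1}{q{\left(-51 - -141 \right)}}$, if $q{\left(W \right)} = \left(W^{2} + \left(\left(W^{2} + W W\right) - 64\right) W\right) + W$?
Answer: $\frac{1}{1460430} \approx 6.8473 \cdot 10^{-7}$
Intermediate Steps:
$q{\left(W \right)} = W + W^{2} + W \left(-64 + 2 W^{2}\right)$ ($q{\left(W \right)} = \left(W^{2} + \left(\left(W^{2} + W^{2}\right) - 64\right) W\right) + W = \left(W^{2} + \left(2 W^{2} - 64\right) W\right) + W = \left(W^{2} + \left(-64 + 2 W^{2}\right) W\right) + W = \left(W^{2} + W \left(-64 + 2 W^{2}\right)\right) + W = W + W^{2} + W \left(-64 + 2 W^{2}\right)$)
$\frac{1}{q{\left(-51 - -141 \right)}} = \frac{1}{\left(-51 - -141\right) \left(-63 - -90 + 2 \left(-51 - -141\right)^{2}\right)} = \frac{1}{\left(-51 + 141\right) \left(-63 + \left(-51 + 141\right) + 2 \left(-51 + 141\right)^{2}\right)} = \frac{1}{90 \left(-63 + 90 + 2 \cdot 90^{2}\right)} = \frac{1}{90 \left(-63 + 90 + 2 \cdot 8100\right)} = \frac{1}{90 \left(-63 + 90 + 16200\right)} = \frac{1}{90 \cdot 16227} = \frac{1}{1460430}$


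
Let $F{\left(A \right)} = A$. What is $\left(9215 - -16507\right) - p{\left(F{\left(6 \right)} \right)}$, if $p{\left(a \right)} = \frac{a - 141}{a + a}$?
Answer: $\frac{102933}{4} \approx 25733.0$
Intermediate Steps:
$p{\left(a \right)} = \frac{-141 + a}{2 a}$
$\left(9215 - -16507\right) - p{\left(F{\left(6 \right)} \right)} = \left(9215 - -16507\right) - \frac{-141 + 6}{2 \cdot 6} = \left(9215 + 16507\right) - \frac{1}{2} \cdot \frac{1}{6} \left(-135\right) = 25722 - - \frac{45}{4} = 25722 + \frac{45}{4} = \frac{102933}{4}$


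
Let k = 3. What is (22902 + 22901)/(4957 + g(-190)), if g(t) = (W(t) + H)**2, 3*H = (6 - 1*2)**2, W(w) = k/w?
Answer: 14881394700/1619716261 ≈ 9.1877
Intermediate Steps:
W(w) = 3/w
H = 16/3 (H = (6 - 1*2)**2/3 = (6 - 2)**2/3 = (1/3)*4**2 = (1/3)*16 = 16/3 ≈ 5.3333)
g(t) = (16/3 + 3/t)**2 (g(t) = (3/t + 16/3)**2 = (16/3 + 3/t)**2)
(22902 + 22901)/(4957 + g(-190)) = (22902 + 22901)/(4957 + (1/9)*(9 + 16*(-190))**2/(-190)**2) = 45803/(4957 + (1/9)*(1/36100)*(9 - 3040)**2) = 45803/(4957 + (1/9)*(1/36100)*(-3031)**2) = 45803/(4957 + (1/9)*(1/36100)*9186961) = 45803/(4957 + 9186961/324900) = 45803/(1619716261/324900) = 45803*(324900/1619716261) = 14881394700/1619716261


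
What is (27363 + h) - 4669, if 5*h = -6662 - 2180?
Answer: 104628/5 ≈ 20926.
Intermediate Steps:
h = -8842/5 (h = (-6662 - 2180)/5 = (⅕)*(-8842) = -8842/5 ≈ -1768.4)
(27363 + h) - 4669 = (27363 - 8842/5) - 4669 = 127973/5 - 4669 = 104628/5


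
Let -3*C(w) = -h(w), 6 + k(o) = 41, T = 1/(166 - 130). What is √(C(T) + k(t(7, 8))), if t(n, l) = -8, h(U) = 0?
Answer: √35 ≈ 5.9161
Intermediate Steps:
T = 1/36 ≈ 0.027778
k(o) = 35 (k(o) = -6 + 41 = 35)
C(w) = 0 (C(w) = -(-1)*0/3 = -⅓*0 = 0)
√(C(T) + k(t(7, 8))) = √(0 + 35) = √35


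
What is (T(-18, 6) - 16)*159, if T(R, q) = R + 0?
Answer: -5406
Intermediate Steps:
T(R, q) = R
(T(-18, 6) - 16)*159 = (-18 - 16)*159 = -34*159 = -5406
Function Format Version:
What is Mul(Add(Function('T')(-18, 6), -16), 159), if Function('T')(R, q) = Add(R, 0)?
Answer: -5406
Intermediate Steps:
Function('T')(R, q) = R
Mul(Add(Function('T')(-18, 6), -16), 159) = Mul(Add(-18, -16), 159) = Mul(-34, 159) = -5406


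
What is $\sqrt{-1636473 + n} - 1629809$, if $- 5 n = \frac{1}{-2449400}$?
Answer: $-1629809 + \frac{i \sqrt{2454529635252447530}}{1224700} \approx -1.6298 \cdot 10^{6} + 1279.2 i$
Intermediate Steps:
$n = \frac{1}{12247000}$ ($n = - \frac{1}{5 \left(-2449400\right)} = \left(- \frac{1}{5}\right) \left(- \frac{1}{2449400}\right) = \frac{1}{12247000} \approx 8.1653 \cdot 10^{-8}$)
$\sqrt{-1636473 + n} - 1629809 = \sqrt{-1636473 + \frac{1}{12247000}} - 1629809 = \sqrt{- \frac{20041884830999}{12247000}} - 1629809 = \frac{i \sqrt{2454529635252447530}}{1224700} - 1629809 = -1629809 + \frac{i \sqrt{2454529635252447530}}{1224700}$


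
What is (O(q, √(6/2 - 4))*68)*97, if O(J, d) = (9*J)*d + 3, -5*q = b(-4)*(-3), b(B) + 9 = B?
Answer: 19788 - 2315196*I/5 ≈ 19788.0 - 4.6304e+5*I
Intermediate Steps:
b(B) = -9 + B
q = -39/5 (q = -(-9 - 4)*(-3)/5 = -(-13)*(-3)/5 = -⅕*39 = -39/5 ≈ -7.8000)
O(J, d) = 3 + 9*J*d (O(J, d) = 9*J*d + 3 = 3 + 9*J*d)
(O(q, √(6/2 - 4))*68)*97 = ((3 + 9*(-39/5)*√(6/2 - 4))*68)*97 = ((3 + 9*(-39/5)*√(6*(½) - 4))*68)*97 = ((3 + 9*(-39/5)*√(3 - 4))*68)*97 = ((3 + 9*(-39/5)*√(-1))*68)*97 = ((3 + 9*(-39/5)*I)*68)*97 = ((3 - 351*I/5)*68)*97 = (204 - 23868*I/5)*97 = 19788 - 2315196*I/5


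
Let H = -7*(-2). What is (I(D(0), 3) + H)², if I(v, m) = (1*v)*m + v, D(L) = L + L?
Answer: 196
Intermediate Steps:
D(L) = 2*L
I(v, m) = v + m*v (I(v, m) = v*m + v = m*v + v = v + m*v)
H = 14
(I(D(0), 3) + H)² = ((2*0)*(1 + 3) + 14)² = (0*4 + 14)² = (0 + 14)² = 14² = 196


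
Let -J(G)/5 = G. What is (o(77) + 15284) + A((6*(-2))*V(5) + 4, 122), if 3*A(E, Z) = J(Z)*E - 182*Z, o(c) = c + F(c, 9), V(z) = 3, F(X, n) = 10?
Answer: 43429/3 ≈ 14476.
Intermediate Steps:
J(G) = -5*G
o(c) = 10 + c (o(c) = c + 10 = 10 + c)
A(E, Z) = -182*Z/3 - 5*E*Z/3 (A(E, Z) = ((-5*Z)*E - 182*Z)/3 = (-5*E*Z - 182*Z)/3 = (-182*Z - 5*E*Z)/3 = -182*Z/3 - 5*E*Z/3)
(o(77) + 15284) + A((6*(-2))*V(5) + 4, 122) = ((10 + 77) + 15284) + (⅓)*122*(-182 - 5*((6*(-2))*3 + 4)) = (87 + 15284) + (⅓)*122*(-182 - 5*(-12*3 + 4)) = 15371 + (⅓)*122*(-182 - 5*(-36 + 4)) = 15371 + (⅓)*122*(-182 - 5*(-32)) = 15371 + (⅓)*122*(-182 + 160) = 15371 + (⅓)*122*(-22) = 15371 - 2684/3 = 43429/3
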